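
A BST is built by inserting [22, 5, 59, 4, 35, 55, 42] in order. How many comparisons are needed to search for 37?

Search path for 37: 22 -> 59 -> 35 -> 55 -> 42
Found: False
Comparisons: 5


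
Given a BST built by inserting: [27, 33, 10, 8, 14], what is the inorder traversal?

Tree insertion order: [27, 33, 10, 8, 14]
Tree (level-order array): [27, 10, 33, 8, 14]
Inorder traversal: [8, 10, 14, 27, 33]


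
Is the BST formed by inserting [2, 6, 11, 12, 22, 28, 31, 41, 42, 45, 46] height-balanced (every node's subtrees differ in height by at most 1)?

Tree (level-order array): [2, None, 6, None, 11, None, 12, None, 22, None, 28, None, 31, None, 41, None, 42, None, 45, None, 46]
Definition: a tree is height-balanced if, at every node, |h(left) - h(right)| <= 1 (empty subtree has height -1).
Bottom-up per-node check:
  node 46: h_left=-1, h_right=-1, diff=0 [OK], height=0
  node 45: h_left=-1, h_right=0, diff=1 [OK], height=1
  node 42: h_left=-1, h_right=1, diff=2 [FAIL (|-1-1|=2 > 1)], height=2
  node 41: h_left=-1, h_right=2, diff=3 [FAIL (|-1-2|=3 > 1)], height=3
  node 31: h_left=-1, h_right=3, diff=4 [FAIL (|-1-3|=4 > 1)], height=4
  node 28: h_left=-1, h_right=4, diff=5 [FAIL (|-1-4|=5 > 1)], height=5
  node 22: h_left=-1, h_right=5, diff=6 [FAIL (|-1-5|=6 > 1)], height=6
  node 12: h_left=-1, h_right=6, diff=7 [FAIL (|-1-6|=7 > 1)], height=7
  node 11: h_left=-1, h_right=7, diff=8 [FAIL (|-1-7|=8 > 1)], height=8
  node 6: h_left=-1, h_right=8, diff=9 [FAIL (|-1-8|=9 > 1)], height=9
  node 2: h_left=-1, h_right=9, diff=10 [FAIL (|-1-9|=10 > 1)], height=10
Node 42 violates the condition: |-1 - 1| = 2 > 1.
Result: Not balanced


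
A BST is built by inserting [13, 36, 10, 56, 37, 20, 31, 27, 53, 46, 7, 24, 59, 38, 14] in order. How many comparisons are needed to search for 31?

Search path for 31: 13 -> 36 -> 20 -> 31
Found: True
Comparisons: 4


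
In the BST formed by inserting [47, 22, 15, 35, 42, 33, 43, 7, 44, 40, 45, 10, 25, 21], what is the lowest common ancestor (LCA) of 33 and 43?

Tree insertion order: [47, 22, 15, 35, 42, 33, 43, 7, 44, 40, 45, 10, 25, 21]
Tree (level-order array): [47, 22, None, 15, 35, 7, 21, 33, 42, None, 10, None, None, 25, None, 40, 43, None, None, None, None, None, None, None, 44, None, 45]
In a BST, the LCA of p=33, q=43 is the first node v on the
root-to-leaf path with p <= v <= q (go left if both < v, right if both > v).
Walk from root:
  at 47: both 33 and 43 < 47, go left
  at 22: both 33 and 43 > 22, go right
  at 35: 33 <= 35 <= 43, this is the LCA
LCA = 35


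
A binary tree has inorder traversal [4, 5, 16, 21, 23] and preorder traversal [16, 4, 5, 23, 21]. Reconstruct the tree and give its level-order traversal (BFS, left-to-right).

Inorder:  [4, 5, 16, 21, 23]
Preorder: [16, 4, 5, 23, 21]
Algorithm: preorder visits root first, so consume preorder in order;
for each root, split the current inorder slice at that value into
left-subtree inorder and right-subtree inorder, then recurse.
Recursive splits:
  root=16; inorder splits into left=[4, 5], right=[21, 23]
  root=4; inorder splits into left=[], right=[5]
  root=5; inorder splits into left=[], right=[]
  root=23; inorder splits into left=[21], right=[]
  root=21; inorder splits into left=[], right=[]
Reconstructed level-order: [16, 4, 23, 5, 21]


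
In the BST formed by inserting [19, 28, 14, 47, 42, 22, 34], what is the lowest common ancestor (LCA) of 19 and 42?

Tree insertion order: [19, 28, 14, 47, 42, 22, 34]
Tree (level-order array): [19, 14, 28, None, None, 22, 47, None, None, 42, None, 34]
In a BST, the LCA of p=19, q=42 is the first node v on the
root-to-leaf path with p <= v <= q (go left if both < v, right if both > v).
Walk from root:
  at 19: 19 <= 19 <= 42, this is the LCA
LCA = 19


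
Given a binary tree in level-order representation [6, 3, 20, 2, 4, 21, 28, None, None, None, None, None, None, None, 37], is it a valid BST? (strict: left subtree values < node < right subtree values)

Level-order array: [6, 3, 20, 2, 4, 21, 28, None, None, None, None, None, None, None, 37]
Validate using subtree bounds (lo, hi): at each node, require lo < value < hi,
then recurse left with hi=value and right with lo=value.
Preorder trace (stopping at first violation):
  at node 6 with bounds (-inf, +inf): OK
  at node 3 with bounds (-inf, 6): OK
  at node 2 with bounds (-inf, 3): OK
  at node 4 with bounds (3, 6): OK
  at node 20 with bounds (6, +inf): OK
  at node 21 with bounds (6, 20): VIOLATION
Node 21 violates its bound: not (6 < 21 < 20).
Result: Not a valid BST


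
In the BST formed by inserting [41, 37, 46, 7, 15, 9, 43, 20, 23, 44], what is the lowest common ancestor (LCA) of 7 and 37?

Tree insertion order: [41, 37, 46, 7, 15, 9, 43, 20, 23, 44]
Tree (level-order array): [41, 37, 46, 7, None, 43, None, None, 15, None, 44, 9, 20, None, None, None, None, None, 23]
In a BST, the LCA of p=7, q=37 is the first node v on the
root-to-leaf path with p <= v <= q (go left if both < v, right if both > v).
Walk from root:
  at 41: both 7 and 37 < 41, go left
  at 37: 7 <= 37 <= 37, this is the LCA
LCA = 37


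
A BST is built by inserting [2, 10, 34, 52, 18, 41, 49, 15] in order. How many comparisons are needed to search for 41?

Search path for 41: 2 -> 10 -> 34 -> 52 -> 41
Found: True
Comparisons: 5


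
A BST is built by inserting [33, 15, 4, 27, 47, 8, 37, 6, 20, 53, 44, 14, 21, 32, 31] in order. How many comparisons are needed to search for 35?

Search path for 35: 33 -> 47 -> 37
Found: False
Comparisons: 3


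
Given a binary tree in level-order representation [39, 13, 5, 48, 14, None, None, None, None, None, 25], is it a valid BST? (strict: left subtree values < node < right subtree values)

Level-order array: [39, 13, 5, 48, 14, None, None, None, None, None, 25]
Validate using subtree bounds (lo, hi): at each node, require lo < value < hi,
then recurse left with hi=value and right with lo=value.
Preorder trace (stopping at first violation):
  at node 39 with bounds (-inf, +inf): OK
  at node 13 with bounds (-inf, 39): OK
  at node 48 with bounds (-inf, 13): VIOLATION
Node 48 violates its bound: not (-inf < 48 < 13).
Result: Not a valid BST


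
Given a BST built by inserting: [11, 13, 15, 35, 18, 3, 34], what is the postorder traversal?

Tree insertion order: [11, 13, 15, 35, 18, 3, 34]
Tree (level-order array): [11, 3, 13, None, None, None, 15, None, 35, 18, None, None, 34]
Postorder traversal: [3, 34, 18, 35, 15, 13, 11]


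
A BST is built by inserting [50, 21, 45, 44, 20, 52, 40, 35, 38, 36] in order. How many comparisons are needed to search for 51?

Search path for 51: 50 -> 52
Found: False
Comparisons: 2


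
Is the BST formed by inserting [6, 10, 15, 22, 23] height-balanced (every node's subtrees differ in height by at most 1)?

Tree (level-order array): [6, None, 10, None, 15, None, 22, None, 23]
Definition: a tree is height-balanced if, at every node, |h(left) - h(right)| <= 1 (empty subtree has height -1).
Bottom-up per-node check:
  node 23: h_left=-1, h_right=-1, diff=0 [OK], height=0
  node 22: h_left=-1, h_right=0, diff=1 [OK], height=1
  node 15: h_left=-1, h_right=1, diff=2 [FAIL (|-1-1|=2 > 1)], height=2
  node 10: h_left=-1, h_right=2, diff=3 [FAIL (|-1-2|=3 > 1)], height=3
  node 6: h_left=-1, h_right=3, diff=4 [FAIL (|-1-3|=4 > 1)], height=4
Node 15 violates the condition: |-1 - 1| = 2 > 1.
Result: Not balanced


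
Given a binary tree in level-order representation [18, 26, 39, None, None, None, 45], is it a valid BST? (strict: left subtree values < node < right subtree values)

Level-order array: [18, 26, 39, None, None, None, 45]
Validate using subtree bounds (lo, hi): at each node, require lo < value < hi,
then recurse left with hi=value and right with lo=value.
Preorder trace (stopping at first violation):
  at node 18 with bounds (-inf, +inf): OK
  at node 26 with bounds (-inf, 18): VIOLATION
Node 26 violates its bound: not (-inf < 26 < 18).
Result: Not a valid BST


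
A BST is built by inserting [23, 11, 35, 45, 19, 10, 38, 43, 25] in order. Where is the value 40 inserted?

Starting tree (level order): [23, 11, 35, 10, 19, 25, 45, None, None, None, None, None, None, 38, None, None, 43]
Insertion path: 23 -> 35 -> 45 -> 38 -> 43
Result: insert 40 as left child of 43
Final tree (level order): [23, 11, 35, 10, 19, 25, 45, None, None, None, None, None, None, 38, None, None, 43, 40]


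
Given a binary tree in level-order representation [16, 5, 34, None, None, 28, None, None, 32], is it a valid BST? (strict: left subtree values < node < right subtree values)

Level-order array: [16, 5, 34, None, None, 28, None, None, 32]
Validate using subtree bounds (lo, hi): at each node, require lo < value < hi,
then recurse left with hi=value and right with lo=value.
Preorder trace (stopping at first violation):
  at node 16 with bounds (-inf, +inf): OK
  at node 5 with bounds (-inf, 16): OK
  at node 34 with bounds (16, +inf): OK
  at node 28 with bounds (16, 34): OK
  at node 32 with bounds (28, 34): OK
No violation found at any node.
Result: Valid BST


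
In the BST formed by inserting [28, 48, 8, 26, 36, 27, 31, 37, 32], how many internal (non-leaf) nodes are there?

Tree built from: [28, 48, 8, 26, 36, 27, 31, 37, 32]
Tree (level-order array): [28, 8, 48, None, 26, 36, None, None, 27, 31, 37, None, None, None, 32]
Rule: An internal node has at least one child.
Per-node child counts:
  node 28: 2 child(ren)
  node 8: 1 child(ren)
  node 26: 1 child(ren)
  node 27: 0 child(ren)
  node 48: 1 child(ren)
  node 36: 2 child(ren)
  node 31: 1 child(ren)
  node 32: 0 child(ren)
  node 37: 0 child(ren)
Matching nodes: [28, 8, 26, 48, 36, 31]
Count of internal (non-leaf) nodes: 6


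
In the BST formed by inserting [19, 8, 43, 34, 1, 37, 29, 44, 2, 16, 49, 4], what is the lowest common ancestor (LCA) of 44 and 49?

Tree insertion order: [19, 8, 43, 34, 1, 37, 29, 44, 2, 16, 49, 4]
Tree (level-order array): [19, 8, 43, 1, 16, 34, 44, None, 2, None, None, 29, 37, None, 49, None, 4]
In a BST, the LCA of p=44, q=49 is the first node v on the
root-to-leaf path with p <= v <= q (go left if both < v, right if both > v).
Walk from root:
  at 19: both 44 and 49 > 19, go right
  at 43: both 44 and 49 > 43, go right
  at 44: 44 <= 44 <= 49, this is the LCA
LCA = 44


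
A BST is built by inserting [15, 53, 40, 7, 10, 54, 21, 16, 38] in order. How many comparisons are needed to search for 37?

Search path for 37: 15 -> 53 -> 40 -> 21 -> 38
Found: False
Comparisons: 5


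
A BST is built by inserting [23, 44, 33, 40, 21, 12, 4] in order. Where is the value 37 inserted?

Starting tree (level order): [23, 21, 44, 12, None, 33, None, 4, None, None, 40]
Insertion path: 23 -> 44 -> 33 -> 40
Result: insert 37 as left child of 40
Final tree (level order): [23, 21, 44, 12, None, 33, None, 4, None, None, 40, None, None, 37]


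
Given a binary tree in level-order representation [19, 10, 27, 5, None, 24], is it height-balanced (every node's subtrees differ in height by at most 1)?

Tree (level-order array): [19, 10, 27, 5, None, 24]
Definition: a tree is height-balanced if, at every node, |h(left) - h(right)| <= 1 (empty subtree has height -1).
Bottom-up per-node check:
  node 5: h_left=-1, h_right=-1, diff=0 [OK], height=0
  node 10: h_left=0, h_right=-1, diff=1 [OK], height=1
  node 24: h_left=-1, h_right=-1, diff=0 [OK], height=0
  node 27: h_left=0, h_right=-1, diff=1 [OK], height=1
  node 19: h_left=1, h_right=1, diff=0 [OK], height=2
All nodes satisfy the balance condition.
Result: Balanced


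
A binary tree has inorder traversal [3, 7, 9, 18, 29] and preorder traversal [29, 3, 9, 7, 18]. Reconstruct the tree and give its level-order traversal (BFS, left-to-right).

Inorder:  [3, 7, 9, 18, 29]
Preorder: [29, 3, 9, 7, 18]
Algorithm: preorder visits root first, so consume preorder in order;
for each root, split the current inorder slice at that value into
left-subtree inorder and right-subtree inorder, then recurse.
Recursive splits:
  root=29; inorder splits into left=[3, 7, 9, 18], right=[]
  root=3; inorder splits into left=[], right=[7, 9, 18]
  root=9; inorder splits into left=[7], right=[18]
  root=7; inorder splits into left=[], right=[]
  root=18; inorder splits into left=[], right=[]
Reconstructed level-order: [29, 3, 9, 7, 18]


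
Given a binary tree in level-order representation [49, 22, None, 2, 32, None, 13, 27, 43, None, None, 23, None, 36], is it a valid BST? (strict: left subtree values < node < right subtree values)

Level-order array: [49, 22, None, 2, 32, None, 13, 27, 43, None, None, 23, None, 36]
Validate using subtree bounds (lo, hi): at each node, require lo < value < hi,
then recurse left with hi=value and right with lo=value.
Preorder trace (stopping at first violation):
  at node 49 with bounds (-inf, +inf): OK
  at node 22 with bounds (-inf, 49): OK
  at node 2 with bounds (-inf, 22): OK
  at node 13 with bounds (2, 22): OK
  at node 32 with bounds (22, 49): OK
  at node 27 with bounds (22, 32): OK
  at node 23 with bounds (22, 27): OK
  at node 43 with bounds (32, 49): OK
  at node 36 with bounds (32, 43): OK
No violation found at any node.
Result: Valid BST


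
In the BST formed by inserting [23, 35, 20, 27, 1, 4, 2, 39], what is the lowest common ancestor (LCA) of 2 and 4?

Tree insertion order: [23, 35, 20, 27, 1, 4, 2, 39]
Tree (level-order array): [23, 20, 35, 1, None, 27, 39, None, 4, None, None, None, None, 2]
In a BST, the LCA of p=2, q=4 is the first node v on the
root-to-leaf path with p <= v <= q (go left if both < v, right if both > v).
Walk from root:
  at 23: both 2 and 4 < 23, go left
  at 20: both 2 and 4 < 20, go left
  at 1: both 2 and 4 > 1, go right
  at 4: 2 <= 4 <= 4, this is the LCA
LCA = 4


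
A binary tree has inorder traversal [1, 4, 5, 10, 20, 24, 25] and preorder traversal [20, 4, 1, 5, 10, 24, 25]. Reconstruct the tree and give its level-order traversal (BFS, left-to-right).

Inorder:  [1, 4, 5, 10, 20, 24, 25]
Preorder: [20, 4, 1, 5, 10, 24, 25]
Algorithm: preorder visits root first, so consume preorder in order;
for each root, split the current inorder slice at that value into
left-subtree inorder and right-subtree inorder, then recurse.
Recursive splits:
  root=20; inorder splits into left=[1, 4, 5, 10], right=[24, 25]
  root=4; inorder splits into left=[1], right=[5, 10]
  root=1; inorder splits into left=[], right=[]
  root=5; inorder splits into left=[], right=[10]
  root=10; inorder splits into left=[], right=[]
  root=24; inorder splits into left=[], right=[25]
  root=25; inorder splits into left=[], right=[]
Reconstructed level-order: [20, 4, 24, 1, 5, 25, 10]


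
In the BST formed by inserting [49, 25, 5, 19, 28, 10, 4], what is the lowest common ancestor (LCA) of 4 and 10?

Tree insertion order: [49, 25, 5, 19, 28, 10, 4]
Tree (level-order array): [49, 25, None, 5, 28, 4, 19, None, None, None, None, 10]
In a BST, the LCA of p=4, q=10 is the first node v on the
root-to-leaf path with p <= v <= q (go left if both < v, right if both > v).
Walk from root:
  at 49: both 4 and 10 < 49, go left
  at 25: both 4 and 10 < 25, go left
  at 5: 4 <= 5 <= 10, this is the LCA
LCA = 5


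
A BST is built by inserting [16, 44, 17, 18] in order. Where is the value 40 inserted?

Starting tree (level order): [16, None, 44, 17, None, None, 18]
Insertion path: 16 -> 44 -> 17 -> 18
Result: insert 40 as right child of 18
Final tree (level order): [16, None, 44, 17, None, None, 18, None, 40]


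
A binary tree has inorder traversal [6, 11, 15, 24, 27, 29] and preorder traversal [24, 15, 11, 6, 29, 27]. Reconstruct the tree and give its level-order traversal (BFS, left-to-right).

Inorder:  [6, 11, 15, 24, 27, 29]
Preorder: [24, 15, 11, 6, 29, 27]
Algorithm: preorder visits root first, so consume preorder in order;
for each root, split the current inorder slice at that value into
left-subtree inorder and right-subtree inorder, then recurse.
Recursive splits:
  root=24; inorder splits into left=[6, 11, 15], right=[27, 29]
  root=15; inorder splits into left=[6, 11], right=[]
  root=11; inorder splits into left=[6], right=[]
  root=6; inorder splits into left=[], right=[]
  root=29; inorder splits into left=[27], right=[]
  root=27; inorder splits into left=[], right=[]
Reconstructed level-order: [24, 15, 29, 11, 27, 6]


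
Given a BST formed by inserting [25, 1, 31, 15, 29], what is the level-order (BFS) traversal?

Tree insertion order: [25, 1, 31, 15, 29]
Tree (level-order array): [25, 1, 31, None, 15, 29]
BFS from the root, enqueuing left then right child of each popped node:
  queue [25] -> pop 25, enqueue [1, 31], visited so far: [25]
  queue [1, 31] -> pop 1, enqueue [15], visited so far: [25, 1]
  queue [31, 15] -> pop 31, enqueue [29], visited so far: [25, 1, 31]
  queue [15, 29] -> pop 15, enqueue [none], visited so far: [25, 1, 31, 15]
  queue [29] -> pop 29, enqueue [none], visited so far: [25, 1, 31, 15, 29]
Result: [25, 1, 31, 15, 29]


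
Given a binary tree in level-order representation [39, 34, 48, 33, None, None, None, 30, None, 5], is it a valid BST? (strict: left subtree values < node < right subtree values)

Level-order array: [39, 34, 48, 33, None, None, None, 30, None, 5]
Validate using subtree bounds (lo, hi): at each node, require lo < value < hi,
then recurse left with hi=value and right with lo=value.
Preorder trace (stopping at first violation):
  at node 39 with bounds (-inf, +inf): OK
  at node 34 with bounds (-inf, 39): OK
  at node 33 with bounds (-inf, 34): OK
  at node 30 with bounds (-inf, 33): OK
  at node 5 with bounds (-inf, 30): OK
  at node 48 with bounds (39, +inf): OK
No violation found at any node.
Result: Valid BST


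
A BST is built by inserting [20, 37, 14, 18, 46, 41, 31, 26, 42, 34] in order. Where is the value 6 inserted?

Starting tree (level order): [20, 14, 37, None, 18, 31, 46, None, None, 26, 34, 41, None, None, None, None, None, None, 42]
Insertion path: 20 -> 14
Result: insert 6 as left child of 14
Final tree (level order): [20, 14, 37, 6, 18, 31, 46, None, None, None, None, 26, 34, 41, None, None, None, None, None, None, 42]


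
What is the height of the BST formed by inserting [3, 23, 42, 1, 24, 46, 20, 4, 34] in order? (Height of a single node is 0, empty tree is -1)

Insertion order: [3, 23, 42, 1, 24, 46, 20, 4, 34]
Tree (level-order array): [3, 1, 23, None, None, 20, 42, 4, None, 24, 46, None, None, None, 34]
Compute height bottom-up (empty subtree = -1):
  height(1) = 1 + max(-1, -1) = 0
  height(4) = 1 + max(-1, -1) = 0
  height(20) = 1 + max(0, -1) = 1
  height(34) = 1 + max(-1, -1) = 0
  height(24) = 1 + max(-1, 0) = 1
  height(46) = 1 + max(-1, -1) = 0
  height(42) = 1 + max(1, 0) = 2
  height(23) = 1 + max(1, 2) = 3
  height(3) = 1 + max(0, 3) = 4
Height = 4


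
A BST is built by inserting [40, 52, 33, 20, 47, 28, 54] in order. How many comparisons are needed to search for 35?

Search path for 35: 40 -> 33
Found: False
Comparisons: 2


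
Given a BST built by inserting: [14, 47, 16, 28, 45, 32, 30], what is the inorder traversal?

Tree insertion order: [14, 47, 16, 28, 45, 32, 30]
Tree (level-order array): [14, None, 47, 16, None, None, 28, None, 45, 32, None, 30]
Inorder traversal: [14, 16, 28, 30, 32, 45, 47]


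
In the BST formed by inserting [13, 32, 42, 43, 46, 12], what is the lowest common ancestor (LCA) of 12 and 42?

Tree insertion order: [13, 32, 42, 43, 46, 12]
Tree (level-order array): [13, 12, 32, None, None, None, 42, None, 43, None, 46]
In a BST, the LCA of p=12, q=42 is the first node v on the
root-to-leaf path with p <= v <= q (go left if both < v, right if both > v).
Walk from root:
  at 13: 12 <= 13 <= 42, this is the LCA
LCA = 13


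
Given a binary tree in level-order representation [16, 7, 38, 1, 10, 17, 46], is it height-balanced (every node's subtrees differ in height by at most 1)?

Tree (level-order array): [16, 7, 38, 1, 10, 17, 46]
Definition: a tree is height-balanced if, at every node, |h(left) - h(right)| <= 1 (empty subtree has height -1).
Bottom-up per-node check:
  node 1: h_left=-1, h_right=-1, diff=0 [OK], height=0
  node 10: h_left=-1, h_right=-1, diff=0 [OK], height=0
  node 7: h_left=0, h_right=0, diff=0 [OK], height=1
  node 17: h_left=-1, h_right=-1, diff=0 [OK], height=0
  node 46: h_left=-1, h_right=-1, diff=0 [OK], height=0
  node 38: h_left=0, h_right=0, diff=0 [OK], height=1
  node 16: h_left=1, h_right=1, diff=0 [OK], height=2
All nodes satisfy the balance condition.
Result: Balanced


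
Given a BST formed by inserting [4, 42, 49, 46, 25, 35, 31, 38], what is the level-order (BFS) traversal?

Tree insertion order: [4, 42, 49, 46, 25, 35, 31, 38]
Tree (level-order array): [4, None, 42, 25, 49, None, 35, 46, None, 31, 38]
BFS from the root, enqueuing left then right child of each popped node:
  queue [4] -> pop 4, enqueue [42], visited so far: [4]
  queue [42] -> pop 42, enqueue [25, 49], visited so far: [4, 42]
  queue [25, 49] -> pop 25, enqueue [35], visited so far: [4, 42, 25]
  queue [49, 35] -> pop 49, enqueue [46], visited so far: [4, 42, 25, 49]
  queue [35, 46] -> pop 35, enqueue [31, 38], visited so far: [4, 42, 25, 49, 35]
  queue [46, 31, 38] -> pop 46, enqueue [none], visited so far: [4, 42, 25, 49, 35, 46]
  queue [31, 38] -> pop 31, enqueue [none], visited so far: [4, 42, 25, 49, 35, 46, 31]
  queue [38] -> pop 38, enqueue [none], visited so far: [4, 42, 25, 49, 35, 46, 31, 38]
Result: [4, 42, 25, 49, 35, 46, 31, 38]


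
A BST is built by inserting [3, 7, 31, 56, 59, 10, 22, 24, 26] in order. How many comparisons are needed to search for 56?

Search path for 56: 3 -> 7 -> 31 -> 56
Found: True
Comparisons: 4


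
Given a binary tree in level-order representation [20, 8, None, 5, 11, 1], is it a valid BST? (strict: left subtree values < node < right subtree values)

Level-order array: [20, 8, None, 5, 11, 1]
Validate using subtree bounds (lo, hi): at each node, require lo < value < hi,
then recurse left with hi=value and right with lo=value.
Preorder trace (stopping at first violation):
  at node 20 with bounds (-inf, +inf): OK
  at node 8 with bounds (-inf, 20): OK
  at node 5 with bounds (-inf, 8): OK
  at node 1 with bounds (-inf, 5): OK
  at node 11 with bounds (8, 20): OK
No violation found at any node.
Result: Valid BST


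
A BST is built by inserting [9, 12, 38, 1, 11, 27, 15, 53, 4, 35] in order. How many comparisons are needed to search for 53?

Search path for 53: 9 -> 12 -> 38 -> 53
Found: True
Comparisons: 4


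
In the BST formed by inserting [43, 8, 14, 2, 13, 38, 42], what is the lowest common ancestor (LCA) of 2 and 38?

Tree insertion order: [43, 8, 14, 2, 13, 38, 42]
Tree (level-order array): [43, 8, None, 2, 14, None, None, 13, 38, None, None, None, 42]
In a BST, the LCA of p=2, q=38 is the first node v on the
root-to-leaf path with p <= v <= q (go left if both < v, right if both > v).
Walk from root:
  at 43: both 2 and 38 < 43, go left
  at 8: 2 <= 8 <= 38, this is the LCA
LCA = 8


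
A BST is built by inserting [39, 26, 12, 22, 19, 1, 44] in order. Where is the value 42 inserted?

Starting tree (level order): [39, 26, 44, 12, None, None, None, 1, 22, None, None, 19]
Insertion path: 39 -> 44
Result: insert 42 as left child of 44
Final tree (level order): [39, 26, 44, 12, None, 42, None, 1, 22, None, None, None, None, 19]


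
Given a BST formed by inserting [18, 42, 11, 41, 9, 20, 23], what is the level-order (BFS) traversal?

Tree insertion order: [18, 42, 11, 41, 9, 20, 23]
Tree (level-order array): [18, 11, 42, 9, None, 41, None, None, None, 20, None, None, 23]
BFS from the root, enqueuing left then right child of each popped node:
  queue [18] -> pop 18, enqueue [11, 42], visited so far: [18]
  queue [11, 42] -> pop 11, enqueue [9], visited so far: [18, 11]
  queue [42, 9] -> pop 42, enqueue [41], visited so far: [18, 11, 42]
  queue [9, 41] -> pop 9, enqueue [none], visited so far: [18, 11, 42, 9]
  queue [41] -> pop 41, enqueue [20], visited so far: [18, 11, 42, 9, 41]
  queue [20] -> pop 20, enqueue [23], visited so far: [18, 11, 42, 9, 41, 20]
  queue [23] -> pop 23, enqueue [none], visited so far: [18, 11, 42, 9, 41, 20, 23]
Result: [18, 11, 42, 9, 41, 20, 23]


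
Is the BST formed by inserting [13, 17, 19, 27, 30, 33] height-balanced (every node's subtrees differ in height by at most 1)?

Tree (level-order array): [13, None, 17, None, 19, None, 27, None, 30, None, 33]
Definition: a tree is height-balanced if, at every node, |h(left) - h(right)| <= 1 (empty subtree has height -1).
Bottom-up per-node check:
  node 33: h_left=-1, h_right=-1, diff=0 [OK], height=0
  node 30: h_left=-1, h_right=0, diff=1 [OK], height=1
  node 27: h_left=-1, h_right=1, diff=2 [FAIL (|-1-1|=2 > 1)], height=2
  node 19: h_left=-1, h_right=2, diff=3 [FAIL (|-1-2|=3 > 1)], height=3
  node 17: h_left=-1, h_right=3, diff=4 [FAIL (|-1-3|=4 > 1)], height=4
  node 13: h_left=-1, h_right=4, diff=5 [FAIL (|-1-4|=5 > 1)], height=5
Node 27 violates the condition: |-1 - 1| = 2 > 1.
Result: Not balanced


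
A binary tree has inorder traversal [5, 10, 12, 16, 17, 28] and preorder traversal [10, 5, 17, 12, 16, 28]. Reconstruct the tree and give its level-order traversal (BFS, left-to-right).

Inorder:  [5, 10, 12, 16, 17, 28]
Preorder: [10, 5, 17, 12, 16, 28]
Algorithm: preorder visits root first, so consume preorder in order;
for each root, split the current inorder slice at that value into
left-subtree inorder and right-subtree inorder, then recurse.
Recursive splits:
  root=10; inorder splits into left=[5], right=[12, 16, 17, 28]
  root=5; inorder splits into left=[], right=[]
  root=17; inorder splits into left=[12, 16], right=[28]
  root=12; inorder splits into left=[], right=[16]
  root=16; inorder splits into left=[], right=[]
  root=28; inorder splits into left=[], right=[]
Reconstructed level-order: [10, 5, 17, 12, 28, 16]


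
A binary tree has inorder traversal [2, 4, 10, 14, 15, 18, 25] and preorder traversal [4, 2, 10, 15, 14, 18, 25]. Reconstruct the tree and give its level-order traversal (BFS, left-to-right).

Inorder:  [2, 4, 10, 14, 15, 18, 25]
Preorder: [4, 2, 10, 15, 14, 18, 25]
Algorithm: preorder visits root first, so consume preorder in order;
for each root, split the current inorder slice at that value into
left-subtree inorder and right-subtree inorder, then recurse.
Recursive splits:
  root=4; inorder splits into left=[2], right=[10, 14, 15, 18, 25]
  root=2; inorder splits into left=[], right=[]
  root=10; inorder splits into left=[], right=[14, 15, 18, 25]
  root=15; inorder splits into left=[14], right=[18, 25]
  root=14; inorder splits into left=[], right=[]
  root=18; inorder splits into left=[], right=[25]
  root=25; inorder splits into left=[], right=[]
Reconstructed level-order: [4, 2, 10, 15, 14, 18, 25]


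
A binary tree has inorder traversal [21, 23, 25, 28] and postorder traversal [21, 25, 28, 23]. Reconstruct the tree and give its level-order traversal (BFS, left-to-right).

Inorder:   [21, 23, 25, 28]
Postorder: [21, 25, 28, 23]
Algorithm: postorder visits root last, so walk postorder right-to-left;
each value is the root of the current inorder slice — split it at that
value, recurse on the right subtree first, then the left.
Recursive splits:
  root=23; inorder splits into left=[21], right=[25, 28]
  root=28; inorder splits into left=[25], right=[]
  root=25; inorder splits into left=[], right=[]
  root=21; inorder splits into left=[], right=[]
Reconstructed level-order: [23, 21, 28, 25]


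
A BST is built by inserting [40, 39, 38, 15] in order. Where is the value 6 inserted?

Starting tree (level order): [40, 39, None, 38, None, 15]
Insertion path: 40 -> 39 -> 38 -> 15
Result: insert 6 as left child of 15
Final tree (level order): [40, 39, None, 38, None, 15, None, 6]


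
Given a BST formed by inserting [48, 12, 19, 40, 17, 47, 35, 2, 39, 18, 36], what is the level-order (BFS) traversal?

Tree insertion order: [48, 12, 19, 40, 17, 47, 35, 2, 39, 18, 36]
Tree (level-order array): [48, 12, None, 2, 19, None, None, 17, 40, None, 18, 35, 47, None, None, None, 39, None, None, 36]
BFS from the root, enqueuing left then right child of each popped node:
  queue [48] -> pop 48, enqueue [12], visited so far: [48]
  queue [12] -> pop 12, enqueue [2, 19], visited so far: [48, 12]
  queue [2, 19] -> pop 2, enqueue [none], visited so far: [48, 12, 2]
  queue [19] -> pop 19, enqueue [17, 40], visited so far: [48, 12, 2, 19]
  queue [17, 40] -> pop 17, enqueue [18], visited so far: [48, 12, 2, 19, 17]
  queue [40, 18] -> pop 40, enqueue [35, 47], visited so far: [48, 12, 2, 19, 17, 40]
  queue [18, 35, 47] -> pop 18, enqueue [none], visited so far: [48, 12, 2, 19, 17, 40, 18]
  queue [35, 47] -> pop 35, enqueue [39], visited so far: [48, 12, 2, 19, 17, 40, 18, 35]
  queue [47, 39] -> pop 47, enqueue [none], visited so far: [48, 12, 2, 19, 17, 40, 18, 35, 47]
  queue [39] -> pop 39, enqueue [36], visited so far: [48, 12, 2, 19, 17, 40, 18, 35, 47, 39]
  queue [36] -> pop 36, enqueue [none], visited so far: [48, 12, 2, 19, 17, 40, 18, 35, 47, 39, 36]
Result: [48, 12, 2, 19, 17, 40, 18, 35, 47, 39, 36]


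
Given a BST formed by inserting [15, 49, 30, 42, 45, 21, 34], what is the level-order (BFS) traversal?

Tree insertion order: [15, 49, 30, 42, 45, 21, 34]
Tree (level-order array): [15, None, 49, 30, None, 21, 42, None, None, 34, 45]
BFS from the root, enqueuing left then right child of each popped node:
  queue [15] -> pop 15, enqueue [49], visited so far: [15]
  queue [49] -> pop 49, enqueue [30], visited so far: [15, 49]
  queue [30] -> pop 30, enqueue [21, 42], visited so far: [15, 49, 30]
  queue [21, 42] -> pop 21, enqueue [none], visited so far: [15, 49, 30, 21]
  queue [42] -> pop 42, enqueue [34, 45], visited so far: [15, 49, 30, 21, 42]
  queue [34, 45] -> pop 34, enqueue [none], visited so far: [15, 49, 30, 21, 42, 34]
  queue [45] -> pop 45, enqueue [none], visited so far: [15, 49, 30, 21, 42, 34, 45]
Result: [15, 49, 30, 21, 42, 34, 45]


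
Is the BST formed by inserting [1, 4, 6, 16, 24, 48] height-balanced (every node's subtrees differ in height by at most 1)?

Tree (level-order array): [1, None, 4, None, 6, None, 16, None, 24, None, 48]
Definition: a tree is height-balanced if, at every node, |h(left) - h(right)| <= 1 (empty subtree has height -1).
Bottom-up per-node check:
  node 48: h_left=-1, h_right=-1, diff=0 [OK], height=0
  node 24: h_left=-1, h_right=0, diff=1 [OK], height=1
  node 16: h_left=-1, h_right=1, diff=2 [FAIL (|-1-1|=2 > 1)], height=2
  node 6: h_left=-1, h_right=2, diff=3 [FAIL (|-1-2|=3 > 1)], height=3
  node 4: h_left=-1, h_right=3, diff=4 [FAIL (|-1-3|=4 > 1)], height=4
  node 1: h_left=-1, h_right=4, diff=5 [FAIL (|-1-4|=5 > 1)], height=5
Node 16 violates the condition: |-1 - 1| = 2 > 1.
Result: Not balanced


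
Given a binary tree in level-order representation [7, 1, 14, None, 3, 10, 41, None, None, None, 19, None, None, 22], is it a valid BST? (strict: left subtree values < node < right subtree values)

Level-order array: [7, 1, 14, None, 3, 10, 41, None, None, None, 19, None, None, 22]
Validate using subtree bounds (lo, hi): at each node, require lo < value < hi,
then recurse left with hi=value and right with lo=value.
Preorder trace (stopping at first violation):
  at node 7 with bounds (-inf, +inf): OK
  at node 1 with bounds (-inf, 7): OK
  at node 3 with bounds (1, 7): OK
  at node 14 with bounds (7, +inf): OK
  at node 10 with bounds (7, 14): OK
  at node 19 with bounds (10, 14): VIOLATION
Node 19 violates its bound: not (10 < 19 < 14).
Result: Not a valid BST


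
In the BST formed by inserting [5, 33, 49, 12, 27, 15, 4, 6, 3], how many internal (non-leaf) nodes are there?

Tree built from: [5, 33, 49, 12, 27, 15, 4, 6, 3]
Tree (level-order array): [5, 4, 33, 3, None, 12, 49, None, None, 6, 27, None, None, None, None, 15]
Rule: An internal node has at least one child.
Per-node child counts:
  node 5: 2 child(ren)
  node 4: 1 child(ren)
  node 3: 0 child(ren)
  node 33: 2 child(ren)
  node 12: 2 child(ren)
  node 6: 0 child(ren)
  node 27: 1 child(ren)
  node 15: 0 child(ren)
  node 49: 0 child(ren)
Matching nodes: [5, 4, 33, 12, 27]
Count of internal (non-leaf) nodes: 5


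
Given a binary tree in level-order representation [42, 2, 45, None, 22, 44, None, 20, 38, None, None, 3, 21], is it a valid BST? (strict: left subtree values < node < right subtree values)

Level-order array: [42, 2, 45, None, 22, 44, None, 20, 38, None, None, 3, 21]
Validate using subtree bounds (lo, hi): at each node, require lo < value < hi,
then recurse left with hi=value and right with lo=value.
Preorder trace (stopping at first violation):
  at node 42 with bounds (-inf, +inf): OK
  at node 2 with bounds (-inf, 42): OK
  at node 22 with bounds (2, 42): OK
  at node 20 with bounds (2, 22): OK
  at node 3 with bounds (2, 20): OK
  at node 21 with bounds (20, 22): OK
  at node 38 with bounds (22, 42): OK
  at node 45 with bounds (42, +inf): OK
  at node 44 with bounds (42, 45): OK
No violation found at any node.
Result: Valid BST


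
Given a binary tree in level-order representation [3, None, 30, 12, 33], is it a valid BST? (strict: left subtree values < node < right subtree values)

Level-order array: [3, None, 30, 12, 33]
Validate using subtree bounds (lo, hi): at each node, require lo < value < hi,
then recurse left with hi=value and right with lo=value.
Preorder trace (stopping at first violation):
  at node 3 with bounds (-inf, +inf): OK
  at node 30 with bounds (3, +inf): OK
  at node 12 with bounds (3, 30): OK
  at node 33 with bounds (30, +inf): OK
No violation found at any node.
Result: Valid BST


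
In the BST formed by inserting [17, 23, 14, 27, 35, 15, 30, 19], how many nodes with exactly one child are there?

Tree built from: [17, 23, 14, 27, 35, 15, 30, 19]
Tree (level-order array): [17, 14, 23, None, 15, 19, 27, None, None, None, None, None, 35, 30]
Rule: These are nodes with exactly 1 non-null child.
Per-node child counts:
  node 17: 2 child(ren)
  node 14: 1 child(ren)
  node 15: 0 child(ren)
  node 23: 2 child(ren)
  node 19: 0 child(ren)
  node 27: 1 child(ren)
  node 35: 1 child(ren)
  node 30: 0 child(ren)
Matching nodes: [14, 27, 35]
Count of nodes with exactly one child: 3


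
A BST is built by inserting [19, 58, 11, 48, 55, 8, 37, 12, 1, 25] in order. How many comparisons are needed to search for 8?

Search path for 8: 19 -> 11 -> 8
Found: True
Comparisons: 3


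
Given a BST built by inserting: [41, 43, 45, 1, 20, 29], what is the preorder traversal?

Tree insertion order: [41, 43, 45, 1, 20, 29]
Tree (level-order array): [41, 1, 43, None, 20, None, 45, None, 29]
Preorder traversal: [41, 1, 20, 29, 43, 45]


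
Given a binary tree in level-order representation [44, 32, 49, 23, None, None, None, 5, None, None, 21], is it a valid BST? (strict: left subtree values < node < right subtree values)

Level-order array: [44, 32, 49, 23, None, None, None, 5, None, None, 21]
Validate using subtree bounds (lo, hi): at each node, require lo < value < hi,
then recurse left with hi=value and right with lo=value.
Preorder trace (stopping at first violation):
  at node 44 with bounds (-inf, +inf): OK
  at node 32 with bounds (-inf, 44): OK
  at node 23 with bounds (-inf, 32): OK
  at node 5 with bounds (-inf, 23): OK
  at node 21 with bounds (5, 23): OK
  at node 49 with bounds (44, +inf): OK
No violation found at any node.
Result: Valid BST


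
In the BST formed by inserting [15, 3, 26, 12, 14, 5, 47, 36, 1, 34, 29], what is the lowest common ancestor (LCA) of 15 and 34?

Tree insertion order: [15, 3, 26, 12, 14, 5, 47, 36, 1, 34, 29]
Tree (level-order array): [15, 3, 26, 1, 12, None, 47, None, None, 5, 14, 36, None, None, None, None, None, 34, None, 29]
In a BST, the LCA of p=15, q=34 is the first node v on the
root-to-leaf path with p <= v <= q (go left if both < v, right if both > v).
Walk from root:
  at 15: 15 <= 15 <= 34, this is the LCA
LCA = 15


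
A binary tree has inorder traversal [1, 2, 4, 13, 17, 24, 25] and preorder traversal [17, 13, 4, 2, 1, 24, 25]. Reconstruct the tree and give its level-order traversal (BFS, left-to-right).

Inorder:  [1, 2, 4, 13, 17, 24, 25]
Preorder: [17, 13, 4, 2, 1, 24, 25]
Algorithm: preorder visits root first, so consume preorder in order;
for each root, split the current inorder slice at that value into
left-subtree inorder and right-subtree inorder, then recurse.
Recursive splits:
  root=17; inorder splits into left=[1, 2, 4, 13], right=[24, 25]
  root=13; inorder splits into left=[1, 2, 4], right=[]
  root=4; inorder splits into left=[1, 2], right=[]
  root=2; inorder splits into left=[1], right=[]
  root=1; inorder splits into left=[], right=[]
  root=24; inorder splits into left=[], right=[25]
  root=25; inorder splits into left=[], right=[]
Reconstructed level-order: [17, 13, 24, 4, 25, 2, 1]


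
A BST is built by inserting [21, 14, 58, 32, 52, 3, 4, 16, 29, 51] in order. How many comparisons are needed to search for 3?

Search path for 3: 21 -> 14 -> 3
Found: True
Comparisons: 3


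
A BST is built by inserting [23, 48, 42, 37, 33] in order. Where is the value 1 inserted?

Starting tree (level order): [23, None, 48, 42, None, 37, None, 33]
Insertion path: 23
Result: insert 1 as left child of 23
Final tree (level order): [23, 1, 48, None, None, 42, None, 37, None, 33]


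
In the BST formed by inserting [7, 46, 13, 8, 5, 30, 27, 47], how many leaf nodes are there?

Tree built from: [7, 46, 13, 8, 5, 30, 27, 47]
Tree (level-order array): [7, 5, 46, None, None, 13, 47, 8, 30, None, None, None, None, 27]
Rule: A leaf has 0 children.
Per-node child counts:
  node 7: 2 child(ren)
  node 5: 0 child(ren)
  node 46: 2 child(ren)
  node 13: 2 child(ren)
  node 8: 0 child(ren)
  node 30: 1 child(ren)
  node 27: 0 child(ren)
  node 47: 0 child(ren)
Matching nodes: [5, 8, 27, 47]
Count of leaf nodes: 4


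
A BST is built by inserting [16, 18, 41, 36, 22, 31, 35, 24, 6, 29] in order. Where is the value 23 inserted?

Starting tree (level order): [16, 6, 18, None, None, None, 41, 36, None, 22, None, None, 31, 24, 35, None, 29]
Insertion path: 16 -> 18 -> 41 -> 36 -> 22 -> 31 -> 24
Result: insert 23 as left child of 24
Final tree (level order): [16, 6, 18, None, None, None, 41, 36, None, 22, None, None, 31, 24, 35, 23, 29]


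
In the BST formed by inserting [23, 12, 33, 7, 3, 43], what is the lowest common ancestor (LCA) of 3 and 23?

Tree insertion order: [23, 12, 33, 7, 3, 43]
Tree (level-order array): [23, 12, 33, 7, None, None, 43, 3]
In a BST, the LCA of p=3, q=23 is the first node v on the
root-to-leaf path with p <= v <= q (go left if both < v, right if both > v).
Walk from root:
  at 23: 3 <= 23 <= 23, this is the LCA
LCA = 23


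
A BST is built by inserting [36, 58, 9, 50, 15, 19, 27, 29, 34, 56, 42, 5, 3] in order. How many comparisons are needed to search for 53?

Search path for 53: 36 -> 58 -> 50 -> 56
Found: False
Comparisons: 4


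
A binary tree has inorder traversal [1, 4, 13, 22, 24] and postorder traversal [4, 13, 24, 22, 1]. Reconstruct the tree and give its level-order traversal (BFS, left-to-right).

Inorder:   [1, 4, 13, 22, 24]
Postorder: [4, 13, 24, 22, 1]
Algorithm: postorder visits root last, so walk postorder right-to-left;
each value is the root of the current inorder slice — split it at that
value, recurse on the right subtree first, then the left.
Recursive splits:
  root=1; inorder splits into left=[], right=[4, 13, 22, 24]
  root=22; inorder splits into left=[4, 13], right=[24]
  root=24; inorder splits into left=[], right=[]
  root=13; inorder splits into left=[4], right=[]
  root=4; inorder splits into left=[], right=[]
Reconstructed level-order: [1, 22, 13, 24, 4]


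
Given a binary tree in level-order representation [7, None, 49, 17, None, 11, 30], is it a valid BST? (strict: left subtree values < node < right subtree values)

Level-order array: [7, None, 49, 17, None, 11, 30]
Validate using subtree bounds (lo, hi): at each node, require lo < value < hi,
then recurse left with hi=value and right with lo=value.
Preorder trace (stopping at first violation):
  at node 7 with bounds (-inf, +inf): OK
  at node 49 with bounds (7, +inf): OK
  at node 17 with bounds (7, 49): OK
  at node 11 with bounds (7, 17): OK
  at node 30 with bounds (17, 49): OK
No violation found at any node.
Result: Valid BST
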